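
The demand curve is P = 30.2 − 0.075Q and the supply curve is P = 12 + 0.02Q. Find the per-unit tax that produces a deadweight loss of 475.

Competitive equilibrium: 30.2 − 0.075Q = 12 + 0.02Q → Q* = 191.5789, P* = 15.8316.
A tax t gives ΔQ = t/0.095 and wedge t, so DWL = t²/0.19.
t²/0.19 = 475 → t² = 90.25 → t = 9.5.

9.5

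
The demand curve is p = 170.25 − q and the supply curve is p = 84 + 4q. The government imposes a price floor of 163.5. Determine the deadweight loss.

Competitive equilibrium: 170.25 − q = 84 + 4q → q* = 17.25, p* = 153.
At the floor p = 163.5, quantity demanded = (170.25 − 163.5)/1 = 6.75.
Sellers' marginal cost at q' = 6.75: 84 + 4·6.75 = 111.
Δq = 17.25 − 6.75 = 10.5; wedge = 163.5 − 111 = 52.5.
DWL = ½ × 10.5 × 52.5 = 275.625.

275.625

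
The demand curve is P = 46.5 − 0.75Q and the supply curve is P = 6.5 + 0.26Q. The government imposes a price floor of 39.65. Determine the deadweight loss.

468.87

Competitive equilibrium: 46.5 − 0.75Q = 6.5 + 0.26Q → Q* = 39.604, P* = 16.797.
At the floor P = 39.65, quantity demanded = (46.5 − 39.65)/0.75 = 9.1333.
Sellers' marginal cost at Q' = 9.1333: 6.5 + 0.26·9.1333 = 8.8747.
ΔQ = 39.604 − 9.1333 = 30.4707; wedge = 39.65 − 8.8747 = 30.7753.
Deadweight loss = ½ × 30.4707 × 30.7753 = 468.87.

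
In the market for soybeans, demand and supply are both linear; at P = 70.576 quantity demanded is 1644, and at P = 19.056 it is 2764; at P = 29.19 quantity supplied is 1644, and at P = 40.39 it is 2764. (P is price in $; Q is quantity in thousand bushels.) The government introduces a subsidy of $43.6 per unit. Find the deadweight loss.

$16972.86 thousand

Demand slope = (19.056 − 70.576)/(2764 − 1644) = −0.046, so P = 146.2 − 0.046Q.
Supply slope = (40.39 − 29.19)/(2764 − 1644) = 0.01, so P = 12.75 + 0.01Q.
Competitive equilibrium: 146.2 − 0.046Q = 12.75 + 0.01Q → Q* = 2383.0357, P* = 36.5804.
The subsidy lowers effective supply by 43.6: P = 0.01Q − 30.85.
New quantity: 146.2 − 0.046Q = 0.01Q − 30.85 → Q' = 3161.6071.
Overproduction ΔQ = 3161.6071 − 2383.0357 = 778.5714; wedge = subsidy = 43.6.
Welfare loss = ½ × 778.5714 × 43.6 = $16972.86 thousand.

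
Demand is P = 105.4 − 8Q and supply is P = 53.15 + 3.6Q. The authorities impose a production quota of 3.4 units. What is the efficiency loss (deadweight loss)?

7.07

Competitive equilibrium: 105.4 − 8Q = 53.15 + 3.6Q → Q* = 4.5043, P* = 69.3655.
At Q = 3.4: demand price = 105.4 − 8·3.4 = 78.2; supply price = 53.15 + 3.6·3.4 = 65.39.
ΔQ = 4.5043 − 3.4 = 1.1043; wedge = 78.2 − 65.39 = 12.81.
DWL = ½ × 1.1043 × 12.81 = 7.07.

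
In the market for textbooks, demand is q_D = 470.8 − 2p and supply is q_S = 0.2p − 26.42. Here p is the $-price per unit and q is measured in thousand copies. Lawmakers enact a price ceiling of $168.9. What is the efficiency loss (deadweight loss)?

$358.76 thousand

In inverse form: demand p = 235.4 − 0.5q, supply p = 132.1 + 5q.
Competitive equilibrium: 235.4 − 0.5q = 132.1 + 5q → q* = 18.7818, p* = 226.0091.
At the ceiling p = 168.9, quantity supplied = (168.9 − 132.1)/5 = 7.36.
Willingness to pay at q' = 7.36: 235.4 − 0.5·7.36 = 231.72.
Δq = 18.7818 − 7.36 = 11.4218; wedge = 231.72 − 168.9 = 62.82.
DWL = ½ × 11.4218 × 62.82 = $358.76 thousand.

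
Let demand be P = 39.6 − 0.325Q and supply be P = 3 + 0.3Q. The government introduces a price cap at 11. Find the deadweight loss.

317.87

Competitive equilibrium: 39.6 − 0.325Q = 3 + 0.3Q → Q* = 58.56, P* = 20.568.
At the ceiling P = 11, quantity supplied = (11 − 3)/0.3 = 26.6667.
Willingness to pay at Q' = 26.6667: 39.6 − 0.325·26.6667 = 30.9333.
ΔQ = 58.56 − 26.6667 = 31.8933; wedge = 30.9333 − 11 = 19.9333.
Deadweight loss = ½ × 31.8933 × 19.9333 = 317.87.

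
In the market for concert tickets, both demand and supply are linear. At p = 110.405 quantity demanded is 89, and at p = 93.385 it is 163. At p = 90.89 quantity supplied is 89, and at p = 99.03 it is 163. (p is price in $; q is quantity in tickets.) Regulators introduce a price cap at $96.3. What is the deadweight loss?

$11.47

Demand slope = (93.385 − 110.405)/(163 − 89) = −0.23, so p = 130.875 − 0.23q.
Supply slope = (99.03 − 90.89)/(163 − 89) = 0.11, so p = 81.1 + 0.11q.
Competitive equilibrium: 130.875 − 0.23q = 81.1 + 0.11q → q* = 146.3971, p* = 97.2037.
At the ceiling p = 96.3, quantity supplied = (96.3 − 81.1)/0.11 = 138.1818.
Willingness to pay at q' = 138.1818: 130.875 − 0.23·138.1818 = 99.0932.
Δq = 146.3971 − 138.1818 = 8.2153; wedge = 99.0932 − 96.3 = 2.7932.
DWL = ½ × 8.2153 × 2.7932 = $11.47.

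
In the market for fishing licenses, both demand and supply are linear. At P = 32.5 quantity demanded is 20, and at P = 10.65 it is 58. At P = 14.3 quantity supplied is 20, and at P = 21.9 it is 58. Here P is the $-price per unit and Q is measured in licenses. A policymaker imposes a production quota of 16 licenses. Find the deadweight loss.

$292.70

Demand slope = (10.65 − 32.5)/(58 − 20) = −0.575, so P = 44 − 0.575Q.
Supply slope = (21.9 − 14.3)/(58 − 20) = 0.2, so P = 10.3 + 0.2Q.
Competitive equilibrium: 44 − 0.575Q = 10.3 + 0.2Q → Q* = 43.4839, P* = 18.9968.
At Q = 16: demand price = 44 − 0.575·16 = 34.8; supply price = 10.3 + 0.2·16 = 13.5.
ΔQ = 43.4839 − 16 = 27.4839; wedge = 34.8 − 13.5 = 21.3.
Deadweight loss = ½ × 27.4839 × 21.3 = $292.70.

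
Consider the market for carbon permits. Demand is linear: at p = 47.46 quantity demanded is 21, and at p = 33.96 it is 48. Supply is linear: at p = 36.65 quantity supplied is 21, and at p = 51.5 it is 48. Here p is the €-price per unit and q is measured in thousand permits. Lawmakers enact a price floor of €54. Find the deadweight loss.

€286.86 thousand

Demand slope = (33.96 − 47.46)/(48 − 21) = −0.5, so p = 57.96 − 0.5q.
Supply slope = (51.5 − 36.65)/(48 − 21) = 0.55, so p = 25.1 + 0.55q.
Competitive equilibrium: 57.96 − 0.5q = 25.1 + 0.55q → q* = 31.2952, p* = 42.3124.
At the floor p = 54, quantity demanded = (57.96 − 54)/0.5 = 7.92.
Sellers' marginal cost at q' = 7.92: 25.1 + 0.55·7.92 = 29.456.
Δq = 31.2952 − 7.92 = 23.3752; wedge = 54 − 29.456 = 24.544.
DWL = ½ × 23.3752 × 24.544 = €286.86 thousand.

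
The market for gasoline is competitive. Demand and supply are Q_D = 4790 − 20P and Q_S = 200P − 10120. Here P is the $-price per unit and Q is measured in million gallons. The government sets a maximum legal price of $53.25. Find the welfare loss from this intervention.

$232000.57 million

In inverse form: demand P = 239.5 − 0.05Q, supply P = 50.6 + 0.005Q.
Competitive equilibrium: 239.5 − 0.05Q = 50.6 + 0.005Q → Q* = 3434.5455, P* = 67.7727.
At the ceiling P = 53.25, quantity supplied = (53.25 − 50.6)/0.005 = 530.
Willingness to pay at Q' = 530: 239.5 − 0.05·530 = 213.
ΔQ = 3434.5455 − 530 = 2904.5455; wedge = 213 − 53.25 = 159.75.
The triangle = ½ × 2904.5455 × 159.75 = $232000.57 million.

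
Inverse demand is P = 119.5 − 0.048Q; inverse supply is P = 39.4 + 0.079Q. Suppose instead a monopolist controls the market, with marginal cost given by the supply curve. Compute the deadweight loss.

1900.37

Competitive equilibrium: 119.5 − 0.048Q = 39.4 + 0.079Q → Q* = 630.7087, P* = 89.226.
Marginal revenue: MR = 119.5 − 0.096Q. Set MR = MC: 119.5 − 0.096Q = 39.4 + 0.079Q → Q_m = 457.7143.
Price P_m = 119.5 − 0.048·457.7143 = 97.5297; MC(Q_m) = 39.4 + 0.079·457.7143 = 75.5594.
Competitive Q* = 630.7087, so ΔQ = 172.9944; wedge = 97.5297 − 75.5594 = 21.9703.
Welfare loss = ½ × 172.9944 × 21.9703 = 1900.37.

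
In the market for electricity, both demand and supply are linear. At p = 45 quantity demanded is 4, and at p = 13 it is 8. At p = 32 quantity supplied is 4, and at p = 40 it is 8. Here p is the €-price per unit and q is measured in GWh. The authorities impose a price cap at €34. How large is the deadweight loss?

Demand slope = (13 − 45)/(8 − 4) = −8, so p = 77 − 8q.
Supply slope = (40 − 32)/(8 − 4) = 2, so p = 24 + 2q.
Competitive equilibrium: 77 − 8q = 24 + 2q → q* = 5.3, p* = 34.6.
At the ceiling p = 34, quantity supplied = (34 − 24)/2 = 5.
Willingness to pay at q' = 5: 77 − 8·5 = 37.
Δq = 5.3 − 5 = 0.3; wedge = 37 − 34 = 3.
DWL = ½ × 0.3 × 3 = €0.45.

€0.45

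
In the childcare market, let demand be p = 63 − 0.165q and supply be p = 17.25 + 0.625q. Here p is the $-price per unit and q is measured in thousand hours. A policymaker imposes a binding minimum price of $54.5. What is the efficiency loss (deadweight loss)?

$16.16 thousand

Competitive equilibrium: 63 − 0.165q = 17.25 + 0.625q → q* = 57.9114, p* = 53.4446.
At the floor p = 54.5, quantity demanded = (63 − 54.5)/0.165 = 51.5152.
Sellers' marginal cost at q' = 51.5152: 17.25 + 0.625·51.5152 = 49.447.
Δq = 57.9114 − 51.5152 = 6.3962; wedge = 54.5 − 49.447 = 5.053.
Deadweight loss = ½ × 6.3962 × 5.053 = $16.16 thousand.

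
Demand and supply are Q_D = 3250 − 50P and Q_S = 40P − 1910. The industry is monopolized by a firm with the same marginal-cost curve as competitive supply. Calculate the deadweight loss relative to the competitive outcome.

313.02

In inverse form: demand P = 65 − 0.02Q, supply P = 47.75 + 0.025Q.
Competitive equilibrium: 65 − 0.02Q = 47.75 + 0.025Q → Q* = 383.3333, P* = 57.3333.
Marginal revenue: MR = 65 − 0.04Q. Set MR = MC: 65 − 0.04Q = 47.75 + 0.025Q → Q_m = 265.3846.
Price P_m = 65 − 0.02·265.3846 = 59.6923; MC(Q_m) = 47.75 + 0.025·265.3846 = 54.3846.
Competitive Q* = 383.3333, so ΔQ = 117.9487; wedge = 59.6923 − 54.3846 = 5.3077.
DWL = ½ × 117.9487 × 5.3077 = 313.02.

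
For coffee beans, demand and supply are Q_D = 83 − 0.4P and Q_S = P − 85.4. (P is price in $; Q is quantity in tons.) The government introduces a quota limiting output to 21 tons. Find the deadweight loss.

$337.42

In inverse form: demand P = 207.5 − 2.5Q, supply P = 85.4 + Q.
Competitive equilibrium: 207.5 − 2.5Q = 85.4 + Q → Q* = 34.8857, P* = 120.2857.
At Q = 21: demand price = 207.5 − 2.5·21 = 155; supply price = 85.4 + 1·21 = 106.4.
ΔQ = 34.8857 − 21 = 13.8857; wedge = 155 − 106.4 = 48.6.
Deadweight loss = ½ × 13.8857 × 48.6 = $337.42.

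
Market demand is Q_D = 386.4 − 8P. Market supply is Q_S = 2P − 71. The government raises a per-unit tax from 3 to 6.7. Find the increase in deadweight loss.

In inverse form: demand P = 48.3 − 0.125Q, supply P = 35.5 + 0.5Q.
Competitive equilibrium: 48.3 − 0.125Q = 35.5 + 0.5Q → Q* = 20.48, P* = 45.74.
For a per-unit tax t: ΔQ = t/0.625, so DWL = ½·t·(t/0.625) = t²/1.25.
At t = 3: DWL = 7.2. At t = 6.7: DWL = 35.912.
Increase = 35.912 − 7.2 = 28.712.

28.712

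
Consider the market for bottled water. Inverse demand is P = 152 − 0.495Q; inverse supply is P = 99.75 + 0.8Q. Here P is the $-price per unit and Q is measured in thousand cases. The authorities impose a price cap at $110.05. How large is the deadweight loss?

$488.69 thousand

Competitive equilibrium: 152 − 0.495Q = 99.75 + 0.8Q → Q* = 40.3475, P* = 132.028.
At the ceiling P = 110.05, quantity supplied = (110.05 − 99.75)/0.8 = 12.875.
Willingness to pay at Q' = 12.875: 152 − 0.495·12.875 = 145.6269.
ΔQ = 40.3475 − 12.875 = 27.4725; wedge = 145.6269 − 110.05 = 35.5769.
Deadweight loss = ½ × 27.4725 × 35.5769 = $488.69 thousand.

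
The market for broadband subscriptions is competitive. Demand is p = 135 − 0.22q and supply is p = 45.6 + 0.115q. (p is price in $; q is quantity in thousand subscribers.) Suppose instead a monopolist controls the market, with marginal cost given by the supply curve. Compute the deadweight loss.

$1874.39 thousand

Competitive equilibrium: 135 − 0.22q = 45.6 + 0.115q → q* = 266.8657, p* = 76.2896.
Marginal revenue: MR = 135 − 0.44q. Set MR = MC: 135 − 0.44q = 45.6 + 0.115q → q_m = 161.0811.
Price p_m = 135 − 0.22·161.0811 = 99.5622; MC(q_m) = 45.6 + 0.115·161.0811 = 64.1243.
Competitive q* = 266.8657, so Δq = 105.7846; wedge = 99.5622 − 64.1243 = 35.4379.
The triangle = ½ × 105.7846 × 35.4379 = $1874.39 thousand.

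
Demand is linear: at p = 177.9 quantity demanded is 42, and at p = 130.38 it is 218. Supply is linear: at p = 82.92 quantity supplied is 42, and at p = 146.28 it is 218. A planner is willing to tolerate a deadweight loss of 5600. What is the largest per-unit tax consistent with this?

84

Demand slope = (130.38 − 177.9)/(218 − 42) = −0.27, so p = 189.24 − 0.27q.
Supply slope = (146.28 − 82.92)/(218 − 42) = 0.36, so p = 67.8 + 0.36q.
Competitive equilibrium: 189.24 − 0.27q = 67.8 + 0.36q → q* = 192.7619, p* = 137.1943.
A tax t gives Δq = t/0.63 and wedge t, so DWL = t²/1.26.
t²/1.26 = 5600 → t² = 7056 → t = 84.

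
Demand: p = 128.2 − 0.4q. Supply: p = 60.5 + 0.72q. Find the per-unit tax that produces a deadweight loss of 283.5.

25.2

Competitive equilibrium: 128.2 − 0.4q = 60.5 + 0.72q → q* = 60.4464, p* = 104.0214.
A tax t gives Δq = t/1.12 and wedge t, so DWL = t²/2.24.
t²/2.24 = 283.5 → t² = 635.04 → t = 25.2.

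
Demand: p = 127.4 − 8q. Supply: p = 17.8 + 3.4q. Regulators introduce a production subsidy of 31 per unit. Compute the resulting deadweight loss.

42.15

Competitive equilibrium: 127.4 − 8q = 17.8 + 3.4q → q* = 9.614, p* = 50.4877.
The subsidy lowers effective supply by 31: p = 3.4q − 13.2.
New quantity: 127.4 − 8q = 3.4q − 13.2 → q' = 12.3333.
Overproduction Δq = 12.3333 − 9.614 = 2.7193; wedge = subsidy = 31.
Deadweight loss = ½ × 2.7193 × 31 = 42.15.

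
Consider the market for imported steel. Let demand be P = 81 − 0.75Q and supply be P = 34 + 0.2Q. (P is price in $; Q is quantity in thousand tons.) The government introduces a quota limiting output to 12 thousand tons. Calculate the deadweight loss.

$667.03 thousand

Competitive equilibrium: 81 − 0.75Q = 34 + 0.2Q → Q* = 49.4737, P* = 43.8947.
At Q = 12: demand price = 81 − 0.75·12 = 72; supply price = 34 + 0.2·12 = 36.4.
ΔQ = 49.4737 − 12 = 37.4737; wedge = 72 − 36.4 = 35.6.
Deadweight loss = ½ × 37.4737 × 35.6 = $667.03 thousand.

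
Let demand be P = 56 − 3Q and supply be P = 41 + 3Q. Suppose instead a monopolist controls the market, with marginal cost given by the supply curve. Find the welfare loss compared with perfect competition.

Competitive equilibrium: 56 − 3Q = 41 + 3Q → Q* = 2.5, P* = 48.5.
Marginal revenue: MR = 56 − 6Q. Set MR = MC: 56 − 6Q = 41 + 3Q → Q_m = 1.6667.
Price P_m = 56 − 3·1.6667 = 50.9999; MC(Q_m) = 41 + 3·1.6667 = 46.0001.
Competitive Q* = 2.5, so ΔQ = 0.8333; wedge = 50.9999 − 46.0001 = 4.9998.
Welfare loss = ½ × 0.8333 × 4.9998 = 2.08.

2.08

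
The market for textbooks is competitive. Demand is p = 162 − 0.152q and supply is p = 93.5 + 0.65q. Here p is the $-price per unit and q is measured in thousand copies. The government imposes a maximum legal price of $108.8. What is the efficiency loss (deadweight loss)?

$1535.14 thousand

Competitive equilibrium: 162 − 0.152q = 93.5 + 0.65q → q* = 85.41147, p* = 149.01746.
At the ceiling p = 108.8, quantity supplied = (108.8 − 93.5)/0.65 = 23.53846.
Willingness to pay at q' = 23.53846: 162 − 0.152·23.53846 = 158.42215.
Δq = 85.41147 − 23.53846 = 61.87301; wedge = 158.42215 − 108.8 = 49.62215.
Deadweight loss = ½ × 61.87301 × 49.62215 = $1535.14 thousand.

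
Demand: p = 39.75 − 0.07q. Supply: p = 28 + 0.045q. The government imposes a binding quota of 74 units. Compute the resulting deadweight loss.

45.64

Competitive equilibrium: 39.75 − 0.07q = 28 + 0.045q → q* = 102.1739, p* = 32.5978.
At q = 74: demand price = 39.75 − 0.07·74 = 34.57; supply price = 28 + 0.045·74 = 31.33.
Δq = 102.1739 − 74 = 28.1739; wedge = 34.57 − 31.33 = 3.24.
DWL = ½ × 28.1739 × 3.24 = 45.64.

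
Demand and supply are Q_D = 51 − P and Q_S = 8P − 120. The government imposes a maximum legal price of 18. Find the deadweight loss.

36

In inverse form: demand P = 51 − Q, supply P = 15 + 0.125Q.
Competitive equilibrium: 51 − Q = 15 + 0.125Q → Q* = 32, P* = 19.
At the ceiling P = 18, quantity supplied = (18 − 15)/0.125 = 24.
Willingness to pay at Q' = 24: 51 − 1·24 = 27.
ΔQ = 32 − 24 = 8; wedge = 27 − 18 = 9.
Welfare loss = ½ × 8 × 9 = 36.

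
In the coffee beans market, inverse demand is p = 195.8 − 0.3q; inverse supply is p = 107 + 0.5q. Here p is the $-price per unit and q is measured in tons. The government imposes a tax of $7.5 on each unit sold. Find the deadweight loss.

$35.16

Competitive equilibrium: 195.8 − 0.3q = 107 + 0.5q → q* = 111, p* = 162.5.
With the tax, the buyer price exceeds the seller price by 7.5: (195.8 − 0.3q) − (107 + 0.5q) = 7.5 → q' = 101.625.
Δq = 111 − 101.625 = 9.375; the wedge equals the tax, 7.5.
Welfare loss = ½ × 9.375 × 7.5 = $35.16.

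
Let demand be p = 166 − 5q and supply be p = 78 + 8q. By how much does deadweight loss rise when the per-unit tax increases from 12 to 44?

68.92

Competitive equilibrium: 166 − 5q = 78 + 8q → q* = 6.7692, p* = 132.1538.
For a per-unit tax t: Δq = t/13, so DWL = ½·t·(t/13) = t²/26.
At t = 12: DWL = 5.538. At t = 44: DWL = 74.462.
Increase = 74.462 − 5.538 = 68.92.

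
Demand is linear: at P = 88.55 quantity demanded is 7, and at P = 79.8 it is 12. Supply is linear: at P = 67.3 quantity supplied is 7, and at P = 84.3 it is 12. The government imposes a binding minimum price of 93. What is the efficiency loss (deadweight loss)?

114.53

Demand slope = (79.8 − 88.55)/(12 − 7) = −1.75, so P = 100.8 − 1.75Q.
Supply slope = (84.3 − 67.3)/(12 − 7) = 3.4, so P = 43.5 + 3.4Q.
Competitive equilibrium: 100.8 − 1.75Q = 43.5 + 3.4Q → Q* = 11.1262, P* = 81.3291.
At the floor P = 93, quantity demanded = (100.8 − 93)/1.75 = 4.4571.
Sellers' marginal cost at Q' = 4.4571: 43.5 + 3.4·4.4571 = 58.6541.
ΔQ = 11.1262 − 4.4571 = 6.6691; wedge = 93 − 58.6541 = 34.3459.
Welfare loss = ½ × 6.6691 × 34.3459 = 114.53.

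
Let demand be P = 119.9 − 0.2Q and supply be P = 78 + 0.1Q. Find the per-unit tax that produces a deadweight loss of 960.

Competitive equilibrium: 119.9 − 0.2Q = 78 + 0.1Q → Q* = 139.6667, P* = 91.9667.
A tax t gives ΔQ = t/0.3 and wedge t, so DWL = t²/0.6.
t²/0.6 = 960 → t² = 576 → t = 24.

24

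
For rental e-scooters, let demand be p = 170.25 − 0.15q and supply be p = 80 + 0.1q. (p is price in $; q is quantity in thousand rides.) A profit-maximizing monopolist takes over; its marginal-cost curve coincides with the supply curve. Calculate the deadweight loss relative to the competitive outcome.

Competitive equilibrium: 170.25 − 0.15q = 80 + 0.1q → q* = 361, p* = 116.1.
Marginal revenue: MR = 170.25 − 0.3q. Set MR = MC: 170.25 − 0.3q = 80 + 0.1q → q_m = 225.625.
Price p_m = 170.25 − 0.15·225.625 = 136.4063; MC(q_m) = 80 + 0.1·225.625 = 102.5625.
Competitive q* = 361, so Δq = 135.375; wedge = 136.4063 − 102.5625 = 33.8438.
The triangle = ½ × 135.375 × 33.8438 = $2290.80 thousand.

$2290.80 thousand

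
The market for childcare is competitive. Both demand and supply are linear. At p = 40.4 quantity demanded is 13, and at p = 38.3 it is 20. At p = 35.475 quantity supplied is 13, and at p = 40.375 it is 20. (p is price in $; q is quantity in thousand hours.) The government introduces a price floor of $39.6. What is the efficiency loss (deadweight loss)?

Demand slope = (38.3 − 40.4)/(20 − 13) = −0.3, so p = 44.3 − 0.3q.
Supply slope = (40.375 − 35.475)/(20 − 13) = 0.7, so p = 26.375 + 0.7q.
Competitive equilibrium: 44.3 − 0.3q = 26.375 + 0.7q → q* = 17.925, p* = 38.9225.
At the floor p = 39.6, quantity demanded = (44.3 − 39.6)/0.3 = 15.6667.
Sellers' marginal cost at q' = 15.6667: 26.375 + 0.7·15.6667 = 37.3417.
Δq = 17.925 − 15.6667 = 2.2583; wedge = 39.6 − 37.3417 = 2.2583.
DWL = ½ × 2.2583 × 2.2583 = $2.55 thousand.

$2.55 thousand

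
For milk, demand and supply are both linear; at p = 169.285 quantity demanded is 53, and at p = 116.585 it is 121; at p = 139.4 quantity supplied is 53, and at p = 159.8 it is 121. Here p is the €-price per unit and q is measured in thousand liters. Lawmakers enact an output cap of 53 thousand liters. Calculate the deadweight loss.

Demand slope = (116.585 − 169.285)/(121 − 53) = −0.775, so p = 210.36 − 0.775q.
Supply slope = (159.8 − 139.4)/(121 − 53) = 0.3, so p = 123.5 + 0.3q.
Competitive equilibrium: 210.36 − 0.775q = 123.5 + 0.3q → q* = 80.8, p* = 147.74.
At q = 53: demand price = 210.36 − 0.775·53 = 169.285; supply price = 123.5 + 0.3·53 = 139.4.
Δq = 80.8 − 53 = 27.8; wedge = 169.285 − 139.4 = 29.885.
Deadweight loss = ½ × 27.8 × 29.885 = €415.40 thousand.

€415.40 thousand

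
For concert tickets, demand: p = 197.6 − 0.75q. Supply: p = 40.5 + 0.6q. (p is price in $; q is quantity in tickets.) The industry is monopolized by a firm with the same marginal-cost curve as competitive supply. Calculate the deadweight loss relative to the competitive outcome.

Competitive equilibrium: 197.6 − 0.75q = 40.5 + 0.6q → q* = 116.3704, p* = 110.3222.
Marginal revenue: MR = 197.6 − 1.5q. Set MR = MC: 197.6 − 1.5q = 40.5 + 0.6q → q_m = 74.8095.
Price p_m = 197.6 − 0.75·74.8095 = 141.4929; MC(q_m) = 40.5 + 0.6·74.8095 = 85.3857.
Competitive q* = 116.3704, so Δq = 41.5609; wedge = 141.4929 − 85.3857 = 56.1072.
The triangle = ½ × 41.5609 × 56.1072 = $1165.93.

$1165.93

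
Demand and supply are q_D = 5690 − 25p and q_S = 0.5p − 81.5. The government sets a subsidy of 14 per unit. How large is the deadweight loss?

48.04

In inverse form: demand p = 227.6 − 0.04q, supply p = 163 + 2q.
Competitive equilibrium: 227.6 − 0.04q = 163 + 2q → q* = 31.6667, p* = 226.3333.
The subsidy lowers effective supply by 14: p = 149 + 2q.
New quantity: 227.6 − 0.04q = 149 + 2q → q' = 38.5294.
Overproduction Δq = 38.5294 − 31.6667 = 6.8627; wedge = subsidy = 14.
Welfare loss = ½ × 6.8627 × 14 = 48.04.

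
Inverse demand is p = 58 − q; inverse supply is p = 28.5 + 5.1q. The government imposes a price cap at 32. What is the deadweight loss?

52.52

Competitive equilibrium: 58 − q = 28.5 + 5.1q → q* = 4.8361, p* = 53.1639.
At the ceiling p = 32, quantity supplied = (32 − 28.5)/5.1 = 0.6863.
Willingness to pay at q' = 0.6863: 58 − 1·0.6863 = 57.3137.
Δq = 4.8361 − 0.6863 = 4.1498; wedge = 57.3137 − 32 = 25.3137.
DWL = ½ × 4.1498 × 25.3137 = 52.52.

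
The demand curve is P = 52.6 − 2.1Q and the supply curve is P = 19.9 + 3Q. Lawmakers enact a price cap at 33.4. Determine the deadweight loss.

Competitive equilibrium: 52.6 − 2.1Q = 19.9 + 3Q → Q* = 6.4118, P* = 39.1353.
At the ceiling P = 33.4, quantity supplied = (33.4 − 19.9)/3 = 4.5.
Willingness to pay at Q' = 4.5: 52.6 − 2.1·4.5 = 43.15.
ΔQ = 6.4118 − 4.5 = 1.9118; wedge = 43.15 − 33.4 = 9.75.
Welfare loss = ½ × 1.9118 × 9.75 = 9.32.

9.32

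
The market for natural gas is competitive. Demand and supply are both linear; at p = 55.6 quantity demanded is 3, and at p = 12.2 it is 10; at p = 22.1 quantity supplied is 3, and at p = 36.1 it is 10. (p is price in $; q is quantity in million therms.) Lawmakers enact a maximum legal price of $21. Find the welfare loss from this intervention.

Demand slope = (12.2 − 55.6)/(10 − 3) = −6.2, so p = 74.2 − 6.2q.
Supply slope = (36.1 − 22.1)/(10 − 3) = 2, so p = 16.1 + 2q.
Competitive equilibrium: 74.2 − 6.2q = 16.1 + 2q → q* = 7.0854, p* = 30.2707.
At the ceiling p = 21, quantity supplied = (21 − 16.1)/2 = 2.45.
Willingness to pay at q' = 2.45: 74.2 − 6.2·2.45 = 59.01.
Δq = 7.0854 − 2.45 = 4.6354; wedge = 59.01 − 21 = 38.01.
Deadweight loss = ½ × 4.6354 × 38.01 = $88.10 million.

$88.10 million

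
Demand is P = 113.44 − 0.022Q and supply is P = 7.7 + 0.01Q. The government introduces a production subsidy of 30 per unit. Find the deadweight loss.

14062.50

Competitive equilibrium: 113.44 − 0.022Q = 7.7 + 0.01Q → Q* = 3304.375, P* = 40.7438.
The subsidy lowers effective supply by 30: P = 0.01Q − 22.3.
New quantity: 113.44 − 0.022Q = 0.01Q − 22.3 → Q' = 4241.875.
Overproduction ΔQ = 4241.875 − 3304.375 = 937.5; wedge = subsidy = 30.
Welfare loss = ½ × 937.5 × 30 = 14062.50.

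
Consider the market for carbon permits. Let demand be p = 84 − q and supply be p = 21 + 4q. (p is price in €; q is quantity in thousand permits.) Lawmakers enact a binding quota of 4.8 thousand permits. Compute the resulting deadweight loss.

€152.10 thousand

Competitive equilibrium: 84 − q = 21 + 4q → q* = 12.6, p* = 71.4.
At q = 4.8: demand price = 84 − 1·4.8 = 79.2; supply price = 21 + 4·4.8 = 40.2.
Δq = 12.6 − 4.8 = 7.8; wedge = 79.2 − 40.2 = 39.
The triangle = ½ × 7.8 × 39 = €152.10 thousand.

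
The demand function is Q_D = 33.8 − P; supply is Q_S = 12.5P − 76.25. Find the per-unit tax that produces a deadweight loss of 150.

In inverse form: demand P = 33.8 − Q, supply P = 6.1 + 0.08Q.
Competitive equilibrium: 33.8 − Q = 6.1 + 0.08Q → Q* = 25.6481, P* = 8.1519.
A tax t gives ΔQ = t/1.08 and wedge t, so DWL = t²/2.16.
t²/2.16 = 150 → t² = 324 → t = 18.

18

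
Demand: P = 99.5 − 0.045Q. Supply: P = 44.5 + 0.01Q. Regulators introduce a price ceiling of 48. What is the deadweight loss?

11618.75

Competitive equilibrium: 99.5 − 0.045Q = 44.5 + 0.01Q → Q* = 1000, P* = 54.5.
At the ceiling P = 48, quantity supplied = (48 − 44.5)/0.01 = 350.
Willingness to pay at Q' = 350: 99.5 − 0.045·350 = 83.75.
ΔQ = 1000 − 350 = 650; wedge = 83.75 − 48 = 35.75.
DWL = ½ × 650 × 35.75 = 11618.75.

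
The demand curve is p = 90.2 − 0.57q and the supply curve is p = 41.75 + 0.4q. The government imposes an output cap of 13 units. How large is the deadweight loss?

Competitive equilibrium: 90.2 − 0.57q = 41.75 + 0.4q → q* = 49.9485, p* = 61.7294.
At q = 13: demand price = 90.2 − 0.57·13 = 82.79; supply price = 41.75 + 0.4·13 = 46.95.
Δq = 49.9485 − 13 = 36.9485; wedge = 82.79 − 46.95 = 35.84.
The triangle = ½ × 36.9485 × 35.84 = 662.12.

662.12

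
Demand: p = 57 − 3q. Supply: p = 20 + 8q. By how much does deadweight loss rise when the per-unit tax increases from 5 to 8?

Competitive equilibrium: 57 − 3q = 20 + 8q → q* = 3.3636, p* = 46.9091.
For a per-unit tax t: Δq = t/11, so DWL = ½·t·(t/11) = t²/22.
At t = 5: DWL = 1.136. At t = 8: DWL = 2.909.
Increase = 2.909 − 1.136 = 1.77.

1.77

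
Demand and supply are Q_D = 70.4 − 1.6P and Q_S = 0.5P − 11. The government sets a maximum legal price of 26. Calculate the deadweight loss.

In inverse form: demand P = 44 − 0.625Q, supply P = 22 + 2Q.
Competitive equilibrium: 44 − 0.625Q = 22 + 2Q → Q* = 8.381, P* = 38.7619.
At the ceiling P = 26, quantity supplied = (26 − 22)/2 = 2.
Willingness to pay at Q' = 2: 44 − 0.625·2 = 42.75.
ΔQ = 8.381 − 2 = 6.381; wedge = 42.75 − 26 = 16.75.
Deadweight loss = ½ × 6.381 × 16.75 = 53.44.

53.44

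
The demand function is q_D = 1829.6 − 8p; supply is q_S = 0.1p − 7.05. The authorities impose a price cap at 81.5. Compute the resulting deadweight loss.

1068.02

In inverse form: demand p = 228.7 − 0.125q, supply p = 70.5 + 10q.
Competitive equilibrium: 228.7 − 0.125q = 70.5 + 10q → q* = 15.6247, p* = 226.7469.
At the ceiling p = 81.5, quantity supplied = (81.5 − 70.5)/10 = 1.1.
Willingness to pay at q' = 1.1: 228.7 − 0.125·1.1 = 228.5625.
Δq = 15.6247 − 1.1 = 14.5247; wedge = 228.5625 − 81.5 = 147.0625.
Welfare loss = ½ × 14.5247 × 147.0625 = 1068.02.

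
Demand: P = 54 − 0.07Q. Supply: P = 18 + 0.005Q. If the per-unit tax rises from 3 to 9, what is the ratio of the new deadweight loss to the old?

Competitive equilibrium: 54 − 0.07Q = 18 + 0.005Q → Q* = 480, P* = 20.4.
For a per-unit tax t: ΔQ = t/0.075, so DWL = ½·t·(t/0.075) = t²/0.15.
At t = 3: DWL = 60. At t = 9: DWL = 540.
Ratio = (9/3)² = 9.

9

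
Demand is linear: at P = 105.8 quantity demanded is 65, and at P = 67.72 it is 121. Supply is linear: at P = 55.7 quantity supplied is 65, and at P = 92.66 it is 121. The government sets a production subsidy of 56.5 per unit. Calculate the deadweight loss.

1191.14

Demand slope = (67.72 − 105.8)/(121 − 65) = −0.68, so P = 150 − 0.68Q.
Supply slope = (92.66 − 55.7)/(121 − 65) = 0.66, so P = 12.8 + 0.66Q.
Competitive equilibrium: 150 − 0.68Q = 12.8 + 0.66Q → Q* = 102.3881, P* = 80.3761.
The subsidy lowers effective supply by 56.5: P = 0.66Q − 43.7.
New quantity: 150 − 0.68Q = 0.66Q − 43.7 → Q' = 144.5522.
Overproduction ΔQ = 144.5522 − 102.3881 = 42.1641; wedge = subsidy = 56.5.
DWL = ½ × 42.1641 × 56.5 = 1191.14.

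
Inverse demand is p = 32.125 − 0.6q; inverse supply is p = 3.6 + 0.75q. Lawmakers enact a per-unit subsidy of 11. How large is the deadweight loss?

Competitive equilibrium: 32.125 − 0.6q = 3.6 + 0.75q → q* = 21.12963, p* = 19.44722.
The subsidy lowers effective supply by 11: p = 0.75q − 7.4.
New quantity: 32.125 − 0.6q = 0.75q − 7.4 → q' = 29.27778.
Overproduction Δq = 29.27778 − 21.12963 = 8.14815; wedge = subsidy = 11.
DWL = ½ × 8.14815 × 11 = 44.81.

44.81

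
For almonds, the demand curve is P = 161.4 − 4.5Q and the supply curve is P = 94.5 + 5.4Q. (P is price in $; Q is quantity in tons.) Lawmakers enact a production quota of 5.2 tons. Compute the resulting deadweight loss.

Competitive equilibrium: 161.4 − 4.5Q = 94.5 + 5.4Q → Q* = 6.7576, P* = 130.9909.
At Q = 5.2: demand price = 161.4 − 4.5·5.2 = 138; supply price = 94.5 + 5.4·5.2 = 122.58.
ΔQ = 6.7576 − 5.2 = 1.5576; wedge = 138 − 122.58 = 15.42.
Welfare loss = ½ × 1.5576 × 15.42 = $12.01.

$12.01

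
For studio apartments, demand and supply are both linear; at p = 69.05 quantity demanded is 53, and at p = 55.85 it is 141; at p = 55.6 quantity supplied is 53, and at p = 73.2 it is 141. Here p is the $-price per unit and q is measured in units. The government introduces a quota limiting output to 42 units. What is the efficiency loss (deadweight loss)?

Demand slope = (55.85 − 69.05)/(141 − 53) = −0.15, so p = 77 − 0.15q.
Supply slope = (73.2 − 55.6)/(141 − 53) = 0.2, so p = 45 + 0.2q.
Competitive equilibrium: 77 − 0.15q = 45 + 0.2q → q* = 91.4286, p* = 63.2857.
At q = 42: demand price = 77 − 0.15·42 = 70.7; supply price = 45 + 0.2·42 = 53.4.
Δq = 91.4286 − 42 = 49.4286; wedge = 70.7 − 53.4 = 17.3.
The triangle = ½ × 49.4286 × 17.3 = $427.56.

$427.56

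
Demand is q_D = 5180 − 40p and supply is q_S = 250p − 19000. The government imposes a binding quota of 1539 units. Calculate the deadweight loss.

In inverse form: demand p = 129.5 − 0.025q, supply p = 76 + 0.004q.
Competitive equilibrium: 129.5 − 0.025q = 76 + 0.004q → q* = 1844.8276, p* = 83.3793.
At q = 1539: demand price = 129.5 − 0.025·1539 = 91.025; supply price = 76 + 0.004·1539 = 82.156.
Δq = 1844.8276 − 1539 = 305.8276; wedge = 91.025 − 82.156 = 8.869.
Welfare loss = ½ × 305.8276 × 8.869 = 1356.19.

1356.19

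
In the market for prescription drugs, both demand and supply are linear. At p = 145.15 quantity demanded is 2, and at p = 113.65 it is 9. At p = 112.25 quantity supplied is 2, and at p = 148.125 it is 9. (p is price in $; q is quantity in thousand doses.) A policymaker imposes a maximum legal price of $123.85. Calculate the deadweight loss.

$6.42 thousand

Demand slope = (113.65 − 145.15)/(9 − 2) = −4.5, so p = 154.15 − 4.5q.
Supply slope = (148.125 − 112.25)/(9 − 2) = 5.125, so p = 102 + 5.125q.
Competitive equilibrium: 154.15 − 4.5q = 102 + 5.125q → q* = 5.4182, p* = 129.7682.
At the ceiling p = 123.85, quantity supplied = (123.85 − 102)/5.125 = 4.2634.
Willingness to pay at q' = 4.2634: 154.15 − 4.5·4.2634 = 134.9647.
Δq = 5.4182 − 4.2634 = 1.1548; wedge = 134.9647 − 123.85 = 11.1147.
Welfare loss = ½ × 1.1548 × 11.1147 = $6.42 thousand.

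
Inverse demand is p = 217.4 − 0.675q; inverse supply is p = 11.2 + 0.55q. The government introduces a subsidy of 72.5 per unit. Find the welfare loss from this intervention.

2145.41

Competitive equilibrium: 217.4 − 0.675q = 11.2 + 0.55q → q* = 168.3265, p* = 103.7796.
The subsidy lowers effective supply by 72.5: p = 0.55q − 61.3.
New quantity: 217.4 − 0.675q = 0.55q − 61.3 → q' = 227.5102.
Overproduction Δq = 227.5102 − 168.3265 = 59.1837; wedge = subsidy = 72.5.
Welfare loss = ½ × 59.1837 × 72.5 = 2145.41.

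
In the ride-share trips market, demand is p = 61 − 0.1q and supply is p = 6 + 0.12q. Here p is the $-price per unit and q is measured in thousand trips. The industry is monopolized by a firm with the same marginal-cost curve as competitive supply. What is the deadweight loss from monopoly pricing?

Competitive equilibrium: 61 − 0.1q = 6 + 0.12q → q* = 250, p* = 36.
Marginal revenue: MR = 61 − 0.2q. Set MR = MC: 61 − 0.2q = 6 + 0.12q → q_m = 171.875.
Price p_m = 61 − 0.1·171.875 = 43.8125; MC(q_m) = 6 + 0.12·171.875 = 26.625.
Competitive q* = 250, so Δq = 78.125; wedge = 43.8125 − 26.625 = 17.1875.
DWL = ½ × 78.125 × 17.1875 = $671.39 thousand.

$671.39 thousand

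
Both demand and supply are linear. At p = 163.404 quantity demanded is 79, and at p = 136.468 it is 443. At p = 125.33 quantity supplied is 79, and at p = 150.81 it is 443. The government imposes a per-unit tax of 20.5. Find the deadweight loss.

Demand slope = (136.468 − 163.404)/(443 − 79) = −0.074, so p = 169.25 − 0.074q.
Supply slope = (150.81 − 125.33)/(443 − 79) = 0.07, so p = 119.8 + 0.07q.
Competitive equilibrium: 169.25 − 0.074q = 119.8 + 0.07q → q* = 343.4028, p* = 143.8382.
With the tax, the buyer price exceeds the seller price by 20.5: (169.25 − 0.074q) − (119.8 + 0.07q) = 20.5 → q' = 201.0417.
Δq = 343.4028 − 201.0417 = 142.3611; the wedge equals the tax, 20.5.
DWL = ½ × 142.3611 × 20.5 = 1459.20.

1459.20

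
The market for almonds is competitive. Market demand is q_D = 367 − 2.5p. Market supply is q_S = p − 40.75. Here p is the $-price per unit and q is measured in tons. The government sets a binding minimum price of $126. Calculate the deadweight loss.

In inverse form: demand p = 146.8 − 0.4q, supply p = 40.75 + q.
Competitive equilibrium: 146.8 − 0.4q = 40.75 + q → q* = 75.75, p* = 116.5.
At the floor p = 126, quantity demanded = (146.8 − 126)/0.4 = 52.
Sellers' marginal cost at q' = 52: 40.75 + 1·52 = 92.75.
Δq = 75.75 − 52 = 23.75; wedge = 126 − 92.75 = 33.25.
The triangle = ½ × 23.75 × 33.25 = $394.84.

$394.84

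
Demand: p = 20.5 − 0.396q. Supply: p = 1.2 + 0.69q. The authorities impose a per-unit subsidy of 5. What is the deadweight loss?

11.51

Competitive equilibrium: 20.5 − 0.396q = 1.2 + 0.69q → q* = 17.7716, p* = 13.4624.
The subsidy lowers effective supply by 5: p = 0.69q − 3.8.
New quantity: 20.5 − 0.396q = 0.69q − 3.8 → q' = 22.3757.
Overproduction Δq = 22.3757 − 17.7716 = 4.6041; wedge = subsidy = 5.
Welfare loss = ½ × 4.6041 × 5 = 11.51.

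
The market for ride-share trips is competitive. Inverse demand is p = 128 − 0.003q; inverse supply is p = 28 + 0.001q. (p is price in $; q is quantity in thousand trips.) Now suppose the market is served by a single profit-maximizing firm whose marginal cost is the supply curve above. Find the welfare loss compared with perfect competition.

$229591.84 thousand

Competitive equilibrium: 128 − 0.003q = 28 + 0.001q → q* = 25000, p* = 53.
Marginal revenue: MR = 128 − 0.006q. Set MR = MC: 128 − 0.006q = 28 + 0.001q → q_m = 14285.714286.
Price p_m = 128 − 0.003·14285.714286 = 85.142857; MC(q_m) = 28 + 0.001·14285.714286 = 42.285714.
Competitive q* = 25000, so Δq = 10714.285714; wedge = 85.142857 − 42.285714 = 42.857143.
Welfare loss = ½ × 10714.285714 × 42.857143 = $229591.84 thousand.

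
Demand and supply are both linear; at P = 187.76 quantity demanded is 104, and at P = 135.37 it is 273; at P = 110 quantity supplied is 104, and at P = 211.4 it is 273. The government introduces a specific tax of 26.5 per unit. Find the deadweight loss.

Demand slope = (135.37 − 187.76)/(273 − 104) = −0.31, so P = 220 − 0.31Q.
Supply slope = (211.4 − 110)/(273 − 104) = 0.6, so P = 47.6 + 0.6Q.
Competitive equilibrium: 220 − 0.31Q = 47.6 + 0.6Q → Q* = 189.4505, P* = 161.2703.
With the tax, the buyer price exceeds the seller price by 26.5: (220 − 0.31Q) − (47.6 + 0.6Q) = 26.5 → Q' = 160.3297.
ΔQ = 189.4505 − 160.3297 = 29.1208; the wedge equals the tax, 26.5.
DWL = ½ × 29.1208 × 26.5 = 385.85.

385.85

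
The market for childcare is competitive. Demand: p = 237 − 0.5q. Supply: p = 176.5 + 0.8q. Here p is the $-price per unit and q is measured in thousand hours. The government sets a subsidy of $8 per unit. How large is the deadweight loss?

$24.62 thousand

Competitive equilibrium: 237 − 0.5q = 176.5 + 0.8q → q* = 46.5385, p* = 213.7308.
The subsidy lowers effective supply by 8: p = 168.5 + 0.8q.
New quantity: 237 − 0.5q = 168.5 + 0.8q → q' = 52.6923.
Overproduction Δq = 52.6923 − 46.5385 = 6.1538; wedge = subsidy = 8.
The triangle = ½ × 6.1538 × 8 = $24.62 thousand.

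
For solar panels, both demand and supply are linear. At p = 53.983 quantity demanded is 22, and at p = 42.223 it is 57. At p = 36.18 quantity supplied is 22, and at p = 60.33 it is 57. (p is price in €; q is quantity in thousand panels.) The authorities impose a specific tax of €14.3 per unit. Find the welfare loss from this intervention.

€99.65 thousand

Demand slope = (42.223 − 53.983)/(57 − 22) = −0.336, so p = 61.375 − 0.336q.
Supply slope = (60.33 − 36.18)/(57 − 22) = 0.69, so p = 21 + 0.69q.
Competitive equilibrium: 61.375 − 0.336q = 21 + 0.69q → q* = 39.3519, p* = 48.1528.
With the tax, the buyer price exceeds the seller price by 14.3: (61.375 − 0.336q) − (21 + 0.69q) = 14.3 → q' = 25.4142.
Δq = 39.3519 − 25.4142 = 13.9377; the wedge equals the tax, 14.3.
The triangle = ½ × 13.9377 × 14.3 = €99.65 thousand.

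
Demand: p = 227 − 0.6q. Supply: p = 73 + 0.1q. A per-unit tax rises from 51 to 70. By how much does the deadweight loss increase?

1642.14

Competitive equilibrium: 227 − 0.6q = 73 + 0.1q → q* = 220, p* = 95.
For a per-unit tax t: Δq = t/0.7, so DWL = ½·t·(t/0.7) = t²/1.4.
At t = 51: DWL = 1857.857. At t = 70: DWL = 3500.
Increase = 3500 − 1857.857 = 1642.14.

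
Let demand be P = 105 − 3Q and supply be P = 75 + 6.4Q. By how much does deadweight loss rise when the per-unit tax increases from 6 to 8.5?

1.93

Competitive equilibrium: 105 − 3Q = 75 + 6.4Q → Q* = 3.1915, P* = 95.4255.
For a per-unit tax t: ΔQ = t/9.4, so DWL = ½·t·(t/9.4) = t²/18.8.
At t = 6: DWL = 1.915. At t = 8.5: DWL = 3.843.
Increase = 3.843 − 1.915 = 1.93.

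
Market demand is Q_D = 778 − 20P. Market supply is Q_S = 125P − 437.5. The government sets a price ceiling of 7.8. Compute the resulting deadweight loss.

153.88

In inverse form: demand P = 38.9 − 0.05Q, supply P = 3.5 + 0.008Q.
Competitive equilibrium: 38.9 − 0.05Q = 3.5 + 0.008Q → Q* = 610.3448, P* = 8.3828.
At the ceiling P = 7.8, quantity supplied = (7.8 − 3.5)/0.008 = 537.5.
Willingness to pay at Q' = 537.5: 38.9 − 0.05·537.5 = 12.025.
ΔQ = 610.3448 − 537.5 = 72.8448; wedge = 12.025 − 7.8 = 4.225.
Deadweight loss = ½ × 72.8448 × 4.225 = 153.88.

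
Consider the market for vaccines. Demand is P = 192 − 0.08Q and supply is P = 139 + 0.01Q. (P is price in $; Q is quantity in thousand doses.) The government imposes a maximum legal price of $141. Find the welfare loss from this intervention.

$6805.56 thousand

Competitive equilibrium: 192 − 0.08Q = 139 + 0.01Q → Q* = 588.8889, P* = 144.8889.
At the ceiling P = 141, quantity supplied = (141 − 139)/0.01 = 200.
Willingness to pay at Q' = 200: 192 − 0.08·200 = 176.
ΔQ = 588.8889 − 200 = 388.8889; wedge = 176 − 141 = 35.
DWL = ½ × 388.8889 × 35 = $6805.56 thousand.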